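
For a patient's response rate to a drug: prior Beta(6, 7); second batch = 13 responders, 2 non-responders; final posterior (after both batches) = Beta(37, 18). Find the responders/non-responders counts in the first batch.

18 responders and 9 non-responders

Sequential conjugate updates are equivalent to a single update on the pooled data, so total successes = posterior α − prior α and total failures = posterior β − prior β.
Total across both batches: 37−6=31 responders, 18−7=11 non-responders.
Subtract the second batch: 31−13=18 responders and 11−2=9 non-responders.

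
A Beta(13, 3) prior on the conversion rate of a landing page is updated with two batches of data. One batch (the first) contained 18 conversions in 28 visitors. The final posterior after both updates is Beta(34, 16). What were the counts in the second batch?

3 conversions and 3 bounces

Because Beta–binomial updating is additive in the counts, the combined data contributed (α_post−α_prior, β_post−β_prior) successes and failures.
Total across both batches: 34−13=21 conversions, 16−3=13 bounces.
Subtract the first batch: 21−18=3 conversions and 13−10=3 bounces.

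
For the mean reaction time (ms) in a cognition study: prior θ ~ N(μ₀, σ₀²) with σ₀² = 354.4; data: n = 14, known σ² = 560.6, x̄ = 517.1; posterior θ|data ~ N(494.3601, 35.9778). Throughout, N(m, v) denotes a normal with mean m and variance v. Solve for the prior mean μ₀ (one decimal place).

μ₀ = 293.1

The posterior mean is a precision-weighted average: μ_n = (τ₀μ₀ + τ_data·x̄)/(τ₀+τ_data), with τ₀=1/σ₀² and τ_data=n/σ².
Here τ₀ = 1/354.4 = 0.002822 and τ_data = 14/560.6 = 0.024973, so τ_n = 0.027795.
Rearranging for μ₀: μ₀ = (μ_n·τ_n − τ_data·x̄)/τ₀ = (494.3601·0.027795 − 0.024973·517.1) / 0.002822 = 0.827201/0.002822 ≈ 293.1.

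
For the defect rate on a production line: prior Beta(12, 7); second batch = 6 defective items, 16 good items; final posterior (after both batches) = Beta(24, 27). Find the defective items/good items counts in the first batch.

Sequential conjugate updates are equivalent to a single update on the pooled data, so total successes = posterior α − prior α and total failures = posterior β − prior β.
Total across both batches: 24−12=12 defective items, 27−7=20 good items.
Subtract the second batch: 12−6=6 defective items and 20−16=4 good items.

6 defective items and 4 good items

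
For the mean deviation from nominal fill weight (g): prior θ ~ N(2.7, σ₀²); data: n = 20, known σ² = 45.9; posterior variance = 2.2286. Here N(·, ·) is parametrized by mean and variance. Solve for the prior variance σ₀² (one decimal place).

For the Normal–Normal model with known σ², precisions add: τ_n = τ₀ + n/σ².
So 1/σ₀² = 1/2.2286 − 20/45.9 = 0.448712 − 0.435730 = 0.012982.
Hence σ₀² = 1/0.012982 ≈ 77.0.

σ₀² = 77.0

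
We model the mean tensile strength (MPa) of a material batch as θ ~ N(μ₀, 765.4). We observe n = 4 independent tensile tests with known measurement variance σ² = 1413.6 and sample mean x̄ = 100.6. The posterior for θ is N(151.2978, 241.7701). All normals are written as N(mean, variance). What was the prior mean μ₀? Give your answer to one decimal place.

μ₀ = 261.1

The posterior mean is a precision-weighted average: μ_n = (τ₀μ₀ + τ_data·x̄)/(τ₀+τ_data), with τ₀=1/σ₀² and τ_data=n/σ².
Here τ₀ = 1/765.4 = 0.001307 and τ_data = 4/1413.6 = 0.002830, so τ_n = 0.004137.
Rearranging for μ₀: μ₀ = (μ_n·τ_n − τ_data·x̄)/τ₀ = (151.2978·0.004137 − 0.002830·100.6) / 0.001307 = 0.341221/0.001307 ≈ 261.1.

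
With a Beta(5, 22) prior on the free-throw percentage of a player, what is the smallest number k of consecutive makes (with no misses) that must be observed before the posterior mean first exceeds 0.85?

After k makes and 0 misses the posterior is Beta(5+k, 22), with mean (5+k)/(5+22+k).
Set (5+k)/(27+k) > 0.85 and solve: k > (0.85·27 − 5)/(1 − 0.85) = 119.667.
The smallest integer exceeding 119.667 is 120, and checking k=120: (125)/(147) = 0.8503 > 0.85.

k = 120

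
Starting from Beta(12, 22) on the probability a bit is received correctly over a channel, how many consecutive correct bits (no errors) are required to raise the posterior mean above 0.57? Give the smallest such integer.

k = 18

After k correct bits and 0 errors the posterior is Beta(12+k, 22), with mean (12+k)/(12+22+k).
Set (12+k)/(34+k) > 0.57 and solve: k > (0.57·34 − 12)/(1 − 0.57) = 17.163.
The smallest integer exceeding 17.163 is 18, and checking k=18: (30)/(52) = 0.5769 > 0.57.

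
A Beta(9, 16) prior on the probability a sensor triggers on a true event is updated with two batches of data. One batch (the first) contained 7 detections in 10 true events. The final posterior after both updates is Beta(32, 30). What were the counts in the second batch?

16 detections and 11 misses

Because Beta–binomial updating is additive in the counts, the combined data contributed (α_post−α_prior, β_post−β_prior) successes and failures.
Total across both batches: 32−9=23 detections, 30−16=14 misses.
Subtract the first batch: 23−7=16 detections and 14−3=11 misses.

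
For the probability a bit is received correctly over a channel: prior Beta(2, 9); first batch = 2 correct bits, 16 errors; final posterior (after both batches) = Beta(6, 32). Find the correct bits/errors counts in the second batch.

2 correct bits and 7 errors

Because Beta–binomial updating is additive in the counts, the combined data contributed (α_post−α_prior, β_post−β_prior) successes and failures.
Total across both batches: 6−2=4 correct bits, 32−9=23 errors.
Subtract the first batch: 4−2=2 correct bits and 23−16=7 errors.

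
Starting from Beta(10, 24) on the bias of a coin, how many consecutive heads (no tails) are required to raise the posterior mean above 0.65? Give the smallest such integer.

After k heads and 0 tails the posterior is Beta(10+k, 24), with mean (10+k)/(10+24+k).
Set (10+k)/(34+k) > 0.65 and solve: k > (0.65·34 − 10)/(1 − 0.65) = 34.571.
The smallest integer exceeding 34.571 is 35, and checking k=35: (45)/(69) = 0.6522 > 0.65.

k = 35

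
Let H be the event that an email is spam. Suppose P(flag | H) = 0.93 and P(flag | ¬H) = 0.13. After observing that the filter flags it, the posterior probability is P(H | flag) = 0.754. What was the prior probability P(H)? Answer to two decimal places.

In odds form, posterior odds = prior odds × likelihood ratio, so prior odds = posterior odds ÷ LR.
Posterior odds = 0.754/(1−0.754) = 3.0650. LR = 0.93/0.13 = 7.1538.
Prior odds = 3.0650/7.1538 = 0.4284, so P(H) = 0.4284/(1+0.4284) ≈ 0.30.

P(H) = 0.30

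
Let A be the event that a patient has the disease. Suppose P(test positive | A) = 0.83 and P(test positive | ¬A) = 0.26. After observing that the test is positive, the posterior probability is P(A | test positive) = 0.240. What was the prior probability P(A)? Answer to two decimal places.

P(A) = 0.09

In odds form, posterior odds = prior odds × likelihood ratio, so prior odds = posterior odds ÷ LR.
Posterior odds = 0.240/(1−0.240) = 0.3158. LR = 0.83/0.26 = 3.1923.
Prior odds = 0.3158/3.1923 = 0.0989, so P(A) = 0.0989/(1+0.0989) ≈ 0.09.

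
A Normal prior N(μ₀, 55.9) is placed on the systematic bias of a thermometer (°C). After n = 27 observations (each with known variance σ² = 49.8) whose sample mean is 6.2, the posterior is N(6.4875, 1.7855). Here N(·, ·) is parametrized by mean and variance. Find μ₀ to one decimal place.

μ₀ = 15.2

With known observation variance, the Normal–Normal posterior has precision τ_n = τ₀ + n/σ² and mean μ_n = (τ₀μ₀ + (n/σ²)x̄)/τ_n.
Here τ₀ = 1/55.9 = 0.017889 and τ_data = 27/49.8 = 0.542169, so τ_n = 0.560058.
Rearranging for μ₀: μ₀ = (μ_n·τ_n − τ_data·x̄)/τ₀ = (6.4875·0.560058 − 0.542169·6.2) / 0.017889 = 0.271928/0.017889 ≈ 15.2.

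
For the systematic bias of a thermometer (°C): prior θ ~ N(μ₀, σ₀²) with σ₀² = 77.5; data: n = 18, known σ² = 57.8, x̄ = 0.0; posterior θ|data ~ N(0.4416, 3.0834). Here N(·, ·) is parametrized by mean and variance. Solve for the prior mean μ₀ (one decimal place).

The posterior mean is a precision-weighted average: μ_n = (τ₀μ₀ + τ_data·x̄)/(τ₀+τ_data), with τ₀=1/σ₀² and τ_data=n/σ².
Here τ₀ = 1/77.5 = 0.012903 and τ_data = 18/57.8 = 0.311419, so τ_n = 0.324322.
Rearranging for μ₀: μ₀ = (μ_n·τ_n − τ_data·x̄)/τ₀ = (0.4416·0.324322 − 0.311419·0.0) / 0.012903 = 0.143221/0.012903 ≈ 11.1.

μ₀ = 11.1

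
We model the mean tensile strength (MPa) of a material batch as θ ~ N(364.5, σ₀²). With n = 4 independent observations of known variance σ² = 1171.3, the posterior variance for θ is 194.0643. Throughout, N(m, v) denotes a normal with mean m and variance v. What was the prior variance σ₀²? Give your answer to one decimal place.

For the Normal–Normal model with known σ², precisions add: τ_n = τ₀ + n/σ².
So 1/σ₀² = 1/194.0643 − 4/1171.3 = 0.005153 − 0.003415 = 0.001738.
Hence σ₀² = 1/0.001738 ≈ 575.4.

σ₀² = 575.4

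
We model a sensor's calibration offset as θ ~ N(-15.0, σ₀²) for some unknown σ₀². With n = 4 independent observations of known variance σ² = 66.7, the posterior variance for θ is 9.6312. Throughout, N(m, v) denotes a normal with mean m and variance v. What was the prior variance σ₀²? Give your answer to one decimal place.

σ₀² = 22.8

For the Normal–Normal model with known σ², precisions add: τ_n = τ₀ + n/σ².
So 1/σ₀² = 1/9.6312 − 4/66.7 = 0.103829 − 0.059970 = 0.043859.
Hence σ₀² = 1/0.043859 ≈ 22.8.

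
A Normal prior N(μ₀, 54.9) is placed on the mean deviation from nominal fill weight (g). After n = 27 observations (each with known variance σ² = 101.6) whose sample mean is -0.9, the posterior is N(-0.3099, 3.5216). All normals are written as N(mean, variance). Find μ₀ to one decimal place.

μ₀ = 8.3

The posterior mean is a precision-weighted average: μ_n = (τ₀μ₀ + τ_data·x̄)/(τ₀+τ_data), with τ₀=1/σ₀² and τ_data=n/σ².
Here τ₀ = 1/54.9 = 0.018215 and τ_data = 27/101.6 = 0.265748, so τ_n = 0.283963.
Rearranging for μ₀: μ₀ = (μ_n·τ_n − τ_data·x̄)/τ₀ = (-0.3099·0.283963 − 0.265748·-0.9) / 0.018215 = 0.151173/0.018215 ≈ 8.3.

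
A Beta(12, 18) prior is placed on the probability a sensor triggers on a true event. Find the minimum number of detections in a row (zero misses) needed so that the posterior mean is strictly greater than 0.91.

After k detections and 0 misses the posterior is Beta(12+k, 18), with mean (12+k)/(12+18+k).
Set (12+k)/(30+k) > 0.91 and solve: k > (0.91·30 − 12)/(1 − 0.91) = 170.000.
The smallest integer exceeding 170.000 is 171.

k = 171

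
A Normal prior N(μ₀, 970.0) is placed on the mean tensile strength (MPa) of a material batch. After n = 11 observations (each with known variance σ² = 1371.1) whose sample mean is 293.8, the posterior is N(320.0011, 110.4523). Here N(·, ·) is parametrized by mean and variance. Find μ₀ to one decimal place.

μ₀ = 523.9

With known observation variance, the Normal–Normal posterior has precision τ_n = τ₀ + n/σ² and mean μ_n = (τ₀μ₀ + (n/σ²)x̄)/τ_n.
Here τ₀ = 1/970.0 = 0.001031 and τ_data = 11/1371.1 = 0.008023, so τ_n = 0.009054.
Rearranging for μ₀: μ₀ = (μ_n·τ_n − τ_data·x̄)/τ₀ = (320.0011·0.009054 − 0.008023·293.8) / 0.001031 = 0.540133/0.001031 ≈ 523.9.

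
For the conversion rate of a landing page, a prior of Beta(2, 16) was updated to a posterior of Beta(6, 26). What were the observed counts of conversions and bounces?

Beta is conjugate to the binomial likelihood: posterior = Beta(a+s, b+f).
Match parameters: s=6−2=4, f=26−16=10.

4 conversions and 10 bounces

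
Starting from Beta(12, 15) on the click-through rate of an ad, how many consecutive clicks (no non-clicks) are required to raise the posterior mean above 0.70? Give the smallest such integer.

k = 24

After k clicks and 0 non-clicks the posterior is Beta(12+k, 15), with mean (12+k)/(12+15+k).
Set (12+k)/(27+k) > 0.70 and solve: k > (0.70·27 − 12)/(1 − 0.70) = 23.000.
The smallest integer exceeding 23.000 is 24.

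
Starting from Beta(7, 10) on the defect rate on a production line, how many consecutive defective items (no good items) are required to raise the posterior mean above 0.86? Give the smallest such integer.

k = 55

After k defective items and 0 good items the posterior is Beta(7+k, 10), with mean (7+k)/(7+10+k).
Set (7+k)/(17+k) > 0.86 and solve: k > (0.86·17 − 7)/(1 − 0.86) = 54.429.
The smallest integer exceeding 54.429 is 55.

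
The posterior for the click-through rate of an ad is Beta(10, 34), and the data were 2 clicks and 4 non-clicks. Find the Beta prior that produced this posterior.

Beta(8, 30)

A Beta(α, β) prior with s successes and f failures in binomial data gives a Beta(α+s, β+f) posterior.
So α = 10 − 2 = 8 and β = 34 − 4 = 30.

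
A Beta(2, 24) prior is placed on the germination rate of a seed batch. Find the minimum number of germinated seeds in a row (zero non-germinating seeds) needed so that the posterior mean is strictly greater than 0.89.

k = 193

After k germinated seeds and 0 non-germinating seeds the posterior is Beta(2+k, 24), with mean (2+k)/(2+24+k).
Set (2+k)/(26+k) > 0.89 and solve: k > (0.89·26 − 2)/(1 − 0.89) = 192.182.
The smallest integer exceeding 192.182 is 193, and checking k=193: (195)/(219) = 0.8904 > 0.89.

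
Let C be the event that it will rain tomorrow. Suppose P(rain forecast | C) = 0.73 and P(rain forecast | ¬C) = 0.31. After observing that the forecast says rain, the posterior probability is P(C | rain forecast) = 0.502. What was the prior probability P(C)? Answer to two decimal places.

P(C) = 0.30

In odds form, posterior odds = prior odds × likelihood ratio, so prior odds = posterior odds ÷ LR.
Posterior odds = 0.502/(1−0.502) = 1.0080. LR = 0.73/0.31 = 2.3548.
Prior odds = 1.0080/2.3548 = 0.4281, so P(C) = 0.4281/(1+0.4281) ≈ 0.30.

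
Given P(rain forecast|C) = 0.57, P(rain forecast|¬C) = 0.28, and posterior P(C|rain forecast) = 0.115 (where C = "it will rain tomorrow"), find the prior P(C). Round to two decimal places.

In odds form, posterior odds = prior odds × likelihood ratio, so prior odds = posterior odds ÷ LR.
Posterior odds = 0.115/(1−0.115) = 0.1299. LR = 0.57/0.28 = 2.0357.
Prior odds = 0.1299/2.0357 = 0.0638, so P(C) = 0.0638/(1+0.0638) ≈ 0.06.

P(C) = 0.06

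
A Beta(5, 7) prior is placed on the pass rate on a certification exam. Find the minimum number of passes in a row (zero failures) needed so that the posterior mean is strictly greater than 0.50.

k = 3

After k passes and 0 failures the posterior is Beta(5+k, 7), with mean (5+k)/(5+7+k).
Set (5+k)/(12+k) > 0.50 and solve: k > (0.50·12 − 5)/(1 − 0.50) = 2.000.
The smallest integer exceeding 2.000 is 3, and checking k=3: (8)/(15) = 0.5333 > 0.50.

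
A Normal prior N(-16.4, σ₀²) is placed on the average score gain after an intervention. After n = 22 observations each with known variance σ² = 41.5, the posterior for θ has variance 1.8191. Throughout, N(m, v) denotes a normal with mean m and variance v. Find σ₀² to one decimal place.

σ₀² = 51.0

Posterior precision equals prior precision plus data precision: 1/σ_n² = 1/σ₀² + n/σ².
So 1/σ₀² = 1/1.8191 − 22/41.5 = 0.549722 − 0.530120 = 0.019602.
Hence σ₀² = 1/0.019602 ≈ 51.0.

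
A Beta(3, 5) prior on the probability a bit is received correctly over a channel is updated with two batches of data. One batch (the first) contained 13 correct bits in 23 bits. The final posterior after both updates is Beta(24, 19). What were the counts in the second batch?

Because Beta–binomial updating is additive in the counts, the combined data contributed (α_post−α_prior, β_post−β_prior) successes and failures.
Total across both batches: 24−3=21 correct bits, 19−5=14 errors.
Subtract the first batch: 21−13=8 correct bits and 14−10=4 errors.

8 correct bits and 4 errors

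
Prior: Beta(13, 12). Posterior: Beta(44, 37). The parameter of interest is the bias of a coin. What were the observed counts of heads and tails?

31 heads and 25 tails

Beta is conjugate to the binomial likelihood: posterior = Beta(a+s, b+f).
So s = 44 − 13 = 31 and f = 37 − 12 = 25.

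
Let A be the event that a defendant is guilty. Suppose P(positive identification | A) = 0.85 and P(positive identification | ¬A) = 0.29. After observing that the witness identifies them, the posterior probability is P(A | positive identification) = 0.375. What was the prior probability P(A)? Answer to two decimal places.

Bayes' rule in odds form gives O(A|E) = O(A)·[P(E|A)/P(E|¬A)], hence O(A) = O(A|E)/LR.
Posterior odds = 0.375/(1−0.375) = 0.6000. LR = 0.85/0.29 = 2.9310.
Prior odds = 0.6000/2.9310 = 0.2047, so P(A) = 0.2047/(1+0.2047) ≈ 0.17.

P(A) = 0.17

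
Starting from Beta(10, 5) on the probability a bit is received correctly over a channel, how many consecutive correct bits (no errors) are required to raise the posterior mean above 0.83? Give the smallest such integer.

After k correct bits and 0 errors the posterior is Beta(10+k, 5), with mean (10+k)/(10+5+k).
Set (10+k)/(15+k) > 0.83 and solve: k > (0.83·15 − 10)/(1 − 0.83) = 14.412.
The smallest integer exceeding 14.412 is 15.

k = 15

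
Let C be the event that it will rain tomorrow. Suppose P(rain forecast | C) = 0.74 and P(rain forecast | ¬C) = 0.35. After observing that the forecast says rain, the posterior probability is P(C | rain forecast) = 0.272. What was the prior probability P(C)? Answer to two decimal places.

P(C) = 0.15

Bayes' rule in odds form gives O(C|E) = O(C)·[P(E|C)/P(E|¬C)], hence O(C) = O(C|E)/LR.
Posterior odds = 0.272/(1−0.272) = 0.3736. LR = 0.74/0.35 = 2.1143.
Prior odds = 0.3736/2.1143 = 0.1767, so P(C) = 0.1767/(1+0.1767) ≈ 0.15.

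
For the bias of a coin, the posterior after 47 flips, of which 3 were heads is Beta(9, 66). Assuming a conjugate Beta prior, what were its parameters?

A Beta(α, β) prior with s successes and f failures in binomial data gives a Beta(α+s, β+f) posterior.
So α = 9 − 3 = 6 and β = 66 − 44 = 22.

Beta(6, 22)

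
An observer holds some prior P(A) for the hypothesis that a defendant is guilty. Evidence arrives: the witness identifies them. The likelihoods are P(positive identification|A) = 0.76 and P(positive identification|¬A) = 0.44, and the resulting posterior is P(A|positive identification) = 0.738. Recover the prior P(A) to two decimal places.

In odds form, posterior odds = prior odds × likelihood ratio, so prior odds = posterior odds ÷ LR.
Posterior odds = 0.738/(1−0.738) = 2.8168. LR = 0.76/0.44 = 1.7273.
Prior odds = 2.8168/1.7273 = 1.6308, so P(A) = 1.6308/(1+1.6308) ≈ 0.62.

P(A) = 0.62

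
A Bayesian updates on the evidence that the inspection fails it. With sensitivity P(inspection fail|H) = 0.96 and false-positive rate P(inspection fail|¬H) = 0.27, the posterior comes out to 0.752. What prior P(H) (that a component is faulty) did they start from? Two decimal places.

P(H) = 0.46

Bayes' rule in odds form gives O(H|E) = O(H)·[P(E|H)/P(E|¬H)], hence O(H) = O(H|E)/LR.
Posterior odds = 0.752/(1−0.752) = 3.0323. LR = 0.96/0.27 = 3.5556.
Prior odds = 3.0323/3.5556 = 0.8528, so P(H) = 0.8528/(1+0.8528) ≈ 0.46.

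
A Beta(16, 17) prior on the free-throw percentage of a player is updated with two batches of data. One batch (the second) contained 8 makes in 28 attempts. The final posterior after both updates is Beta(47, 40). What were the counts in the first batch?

23 makes and 3 misses

Because Beta–binomial updating is additive in the counts, the combined data contributed (α_post−α_prior, β_post−β_prior) successes and failures.
Total across both batches: 47−16=31 makes, 40−17=23 misses.
Subtract the second batch: 31−8=23 makes and 23−20=3 misses.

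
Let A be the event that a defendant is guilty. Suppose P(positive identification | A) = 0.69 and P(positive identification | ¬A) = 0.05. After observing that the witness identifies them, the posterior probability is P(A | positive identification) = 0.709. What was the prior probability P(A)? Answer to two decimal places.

P(A) = 0.15

In odds form, posterior odds = prior odds × likelihood ratio, so prior odds = posterior odds ÷ LR.
Posterior odds = 0.709/(1−0.709) = 2.4364. LR = 0.69/0.05 = 13.8000.
Prior odds = 2.4364/13.8000 = 0.1766, so P(A) = 0.1766/(1+0.1766) ≈ 0.15.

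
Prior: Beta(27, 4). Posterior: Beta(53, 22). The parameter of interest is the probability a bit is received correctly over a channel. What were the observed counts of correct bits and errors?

26 correct bits and 18 errors

Under Beta–binomial conjugacy the posterior parameters are (a+s, b+f).
So s = 53 − 27 = 26 and f = 22 − 4 = 18.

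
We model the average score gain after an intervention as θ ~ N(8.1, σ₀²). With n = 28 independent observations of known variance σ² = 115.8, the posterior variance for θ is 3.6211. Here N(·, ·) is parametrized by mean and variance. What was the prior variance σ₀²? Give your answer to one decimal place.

σ₀² = 29.1

Posterior precision equals prior precision plus data precision: 1/σ_n² = 1/σ₀² + n/σ².
So 1/σ₀² = 1/3.6211 − 28/115.8 = 0.276159 − 0.241796 = 0.034363.
Hence σ₀² = 1/0.034363 ≈ 29.1.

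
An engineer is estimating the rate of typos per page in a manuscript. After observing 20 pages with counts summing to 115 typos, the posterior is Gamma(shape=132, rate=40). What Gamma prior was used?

A Gamma(α, β) prior (rate parametrization) on a Poisson rate with n observations summing to S gives posterior Gamma(α+S, β+n).
So α = 132 − 115 = 17 and β = 40 − 20 = 20.

Gamma(shape=17, rate=20)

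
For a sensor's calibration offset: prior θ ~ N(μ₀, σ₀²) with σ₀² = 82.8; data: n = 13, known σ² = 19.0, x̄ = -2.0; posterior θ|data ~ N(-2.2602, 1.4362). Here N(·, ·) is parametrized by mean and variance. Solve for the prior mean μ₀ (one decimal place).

μ₀ = -17.0

The posterior mean is a precision-weighted average: μ_n = (τ₀μ₀ + τ_data·x̄)/(τ₀+τ_data), with τ₀=1/σ₀² and τ_data=n/σ².
Here τ₀ = 1/82.8 = 0.012077 and τ_data = 13/19.0 = 0.684211, so τ_n = 0.696288.
Rearranging for μ₀: μ₀ = (μ_n·τ_n − τ_data·x̄)/τ₀ = (-2.2602·0.696288 − 0.684211·-2.0) / 0.012077 = -0.205328/0.012077 ≈ -17.0.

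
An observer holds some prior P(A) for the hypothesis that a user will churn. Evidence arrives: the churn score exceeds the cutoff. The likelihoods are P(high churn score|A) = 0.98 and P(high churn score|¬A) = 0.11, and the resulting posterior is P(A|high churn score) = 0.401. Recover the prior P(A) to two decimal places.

Bayes' rule in odds form gives O(A|E) = O(A)·[P(E|A)/P(E|¬A)], hence O(A) = O(A|E)/LR.
Posterior odds = 0.401/(1−0.401) = 0.6694. LR = 0.98/0.11 = 8.9091.
Prior odds = 0.6694/8.9091 = 0.0751, so P(A) = 0.0751/(1+0.0751) ≈ 0.07.

P(A) = 0.07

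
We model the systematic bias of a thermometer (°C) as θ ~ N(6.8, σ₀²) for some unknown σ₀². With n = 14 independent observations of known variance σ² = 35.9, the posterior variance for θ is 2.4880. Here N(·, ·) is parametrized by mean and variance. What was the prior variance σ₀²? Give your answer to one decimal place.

For the Normal–Normal model with known σ², precisions add: τ_n = τ₀ + n/σ².
So 1/σ₀² = 1/2.4880 − 14/35.9 = 0.401929 − 0.389972 = 0.011957.
Hence σ₀² = 1/0.011957 ≈ 83.6.

σ₀² = 83.6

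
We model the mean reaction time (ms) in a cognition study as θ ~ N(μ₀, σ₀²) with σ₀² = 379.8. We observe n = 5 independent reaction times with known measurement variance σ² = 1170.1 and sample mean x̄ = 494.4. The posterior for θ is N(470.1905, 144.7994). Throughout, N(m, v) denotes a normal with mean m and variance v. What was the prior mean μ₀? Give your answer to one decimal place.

μ₀ = 430.9

With known observation variance, the Normal–Normal posterior has precision τ_n = τ₀ + n/σ² and mean μ_n = (τ₀μ₀ + (n/σ²)x̄)/τ_n.
Here τ₀ = 1/379.8 = 0.002633 and τ_data = 5/1170.1 = 0.004273, so τ_n = 0.006906.
Rearranging for μ₀: μ₀ = (μ_n·τ_n − τ_data·x̄)/τ₀ = (470.1905·0.006906 − 0.004273·494.4) / 0.002633 = 1.134564/0.002633 ≈ 430.9.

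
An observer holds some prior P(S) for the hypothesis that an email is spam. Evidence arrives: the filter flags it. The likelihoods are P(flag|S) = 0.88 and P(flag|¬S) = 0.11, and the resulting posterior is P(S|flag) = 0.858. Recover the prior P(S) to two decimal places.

In odds form, posterior odds = prior odds × likelihood ratio, so prior odds = posterior odds ÷ LR.
Posterior odds = 0.858/(1−0.858) = 6.0423. LR = 0.88/0.11 = 8.0000.
Prior odds = 6.0423/8.0000 = 0.7553, so P(S) = 0.7553/(1+0.7553) ≈ 0.43.

P(S) = 0.43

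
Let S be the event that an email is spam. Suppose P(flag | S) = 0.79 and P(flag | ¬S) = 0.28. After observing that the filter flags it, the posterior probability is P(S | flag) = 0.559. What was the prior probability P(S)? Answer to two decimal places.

P(S) = 0.31

Bayes' rule in odds form gives O(S|E) = O(S)·[P(E|S)/P(E|¬S)], hence O(S) = O(S|E)/LR.
Posterior odds = 0.559/(1−0.559) = 1.2676. LR = 0.79/0.28 = 2.8214.
Prior odds = 1.2676/2.8214 = 0.4493, so P(S) = 0.4493/(1+0.4493) ≈ 0.31.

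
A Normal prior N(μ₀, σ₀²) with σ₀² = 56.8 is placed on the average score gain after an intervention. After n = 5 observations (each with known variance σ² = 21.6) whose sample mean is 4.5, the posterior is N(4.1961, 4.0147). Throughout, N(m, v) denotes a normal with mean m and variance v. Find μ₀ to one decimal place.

The posterior mean is a precision-weighted average: μ_n = (τ₀μ₀ + τ_data·x̄)/(τ₀+τ_data), with τ₀=1/σ₀² and τ_data=n/σ².
Here τ₀ = 1/56.8 = 0.017606 and τ_data = 5/21.6 = 0.231481, so τ_n = 0.249087.
Rearranging for μ₀: μ₀ = (μ_n·τ_n − τ_data·x̄)/τ₀ = (4.1961·0.249087 − 0.231481·4.5) / 0.017606 = 0.003529/0.017606 ≈ 0.2.

μ₀ = 0.2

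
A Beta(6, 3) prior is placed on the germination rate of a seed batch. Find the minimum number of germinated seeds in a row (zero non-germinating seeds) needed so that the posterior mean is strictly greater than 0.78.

After k germinated seeds and 0 non-germinating seeds the posterior is Beta(6+k, 3), with mean (6+k)/(6+3+k).
Set (6+k)/(9+k) > 0.78 and solve: k > (0.78·9 − 6)/(1 − 0.78) = 4.636.
The smallest integer exceeding 4.636 is 5.

k = 5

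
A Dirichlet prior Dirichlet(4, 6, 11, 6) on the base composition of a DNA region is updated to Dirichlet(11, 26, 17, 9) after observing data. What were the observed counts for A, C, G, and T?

For a Dirichlet(α) prior with multinomial counts c, the posterior is Dirichlet(α + c) componentwise.
Counts are posterior − prior componentwise: 11−4=7, 26−6=20, 17−11=6, 9−6=3.

counts (7, 20, 6, 3)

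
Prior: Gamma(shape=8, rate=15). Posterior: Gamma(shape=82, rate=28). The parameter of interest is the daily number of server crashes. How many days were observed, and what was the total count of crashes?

n = 13 days with total 74 crashes

A Gamma(α, β) prior (rate parametrization) on a Poisson rate with n observations summing to S gives posterior Gamma(α+S, β+n).
Matching: Σxᵢ = 82 − 8 = 74 and n = 28 − 15 = 13.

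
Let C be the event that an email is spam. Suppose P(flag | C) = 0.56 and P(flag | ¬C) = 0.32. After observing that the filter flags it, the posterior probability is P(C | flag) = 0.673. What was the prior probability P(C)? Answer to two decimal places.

In odds form, posterior odds = prior odds × likelihood ratio, so prior odds = posterior odds ÷ LR.
Posterior odds = 0.673/(1−0.673) = 2.0581. LR = 0.56/0.32 = 1.7500.
Prior odds = 2.0581/1.7500 = 1.1761, so P(C) = 1.1761/(1+1.1761) ≈ 0.54.

P(C) = 0.54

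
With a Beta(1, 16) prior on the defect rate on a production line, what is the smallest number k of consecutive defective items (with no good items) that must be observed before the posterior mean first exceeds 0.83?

After k defective items and 0 good items the posterior is Beta(1+k, 16), with mean (1+k)/(1+16+k).
Set (1+k)/(17+k) > 0.83 and solve: k > (0.83·17 − 1)/(1 − 0.83) = 77.118.
The smallest integer exceeding 77.118 is 78.

k = 78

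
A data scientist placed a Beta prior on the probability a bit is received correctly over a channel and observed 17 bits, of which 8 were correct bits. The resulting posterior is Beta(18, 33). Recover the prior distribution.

Beta(10, 24)

A Beta(α, β) prior with s successes and f failures in binomial data gives a Beta(α+s, β+f) posterior.
So α = 18 − 8 = 10 and β = 33 − 9 = 24.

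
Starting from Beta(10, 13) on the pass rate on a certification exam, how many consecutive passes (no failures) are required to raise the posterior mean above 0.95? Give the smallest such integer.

After k passes and 0 failures the posterior is Beta(10+k, 13), with mean (10+k)/(10+13+k).
Set (10+k)/(23+k) > 0.95 and solve: k > (0.95·23 − 10)/(1 − 0.95) = 237.000.
The smallest integer exceeding 237.000 is 238, and checking k=238: (248)/(261) = 0.9502 > 0.95.

k = 238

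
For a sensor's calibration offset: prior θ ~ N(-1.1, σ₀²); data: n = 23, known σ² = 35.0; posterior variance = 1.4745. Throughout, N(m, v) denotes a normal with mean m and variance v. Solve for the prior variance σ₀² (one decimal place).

σ₀² = 47.5

Posterior precision equals prior precision plus data precision: 1/σ_n² = 1/σ₀² + n/σ².
So 1/σ₀² = 1/1.4745 − 23/35.0 = 0.678196 − 0.657143 = 0.021053.
Hence σ₀² = 1/0.021053 ≈ 47.5.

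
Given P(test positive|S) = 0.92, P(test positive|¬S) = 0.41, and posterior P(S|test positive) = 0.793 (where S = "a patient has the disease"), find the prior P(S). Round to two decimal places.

P(S) = 0.63

In odds form, posterior odds = prior odds × likelihood ratio, so prior odds = posterior odds ÷ LR.
Posterior odds = 0.793/(1−0.793) = 3.8309. LR = 0.92/0.41 = 2.2439.
Prior odds = 3.8309/2.2439 = 1.7073, so P(S) = 1.7073/(1+1.7073) ≈ 0.63.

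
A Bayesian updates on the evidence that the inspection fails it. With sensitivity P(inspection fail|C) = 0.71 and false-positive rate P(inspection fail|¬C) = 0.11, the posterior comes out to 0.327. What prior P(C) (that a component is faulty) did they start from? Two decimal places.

In odds form, posterior odds = prior odds × likelihood ratio, so prior odds = posterior odds ÷ LR.
Posterior odds = 0.327/(1−0.327) = 0.4859. LR = 0.71/0.11 = 6.4545.
Prior odds = 0.4859/6.4545 = 0.0753, so P(C) = 0.0753/(1+0.0753) ≈ 0.07.

P(C) = 0.07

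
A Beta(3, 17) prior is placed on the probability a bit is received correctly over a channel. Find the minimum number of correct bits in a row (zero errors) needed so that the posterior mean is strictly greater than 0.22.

After k correct bits and 0 errors the posterior is Beta(3+k, 17), with mean (3+k)/(3+17+k).
Set (3+k)/(20+k) > 0.22 and solve: k > (0.22·20 − 3)/(1 − 0.22) = 1.795.
The smallest integer exceeding 1.795 is 2, and checking k=2: (5)/(22) = 0.2273 > 0.22.

k = 2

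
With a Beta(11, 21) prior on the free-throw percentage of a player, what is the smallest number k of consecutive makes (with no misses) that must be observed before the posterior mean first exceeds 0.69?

After k makes and 0 misses the posterior is Beta(11+k, 21), with mean (11+k)/(11+21+k).
Set (11+k)/(32+k) > 0.69 and solve: k > (0.69·32 − 11)/(1 − 0.69) = 35.742.
The smallest integer exceeding 35.742 is 36, and checking k=36: (47)/(68) = 0.6912 > 0.69.

k = 36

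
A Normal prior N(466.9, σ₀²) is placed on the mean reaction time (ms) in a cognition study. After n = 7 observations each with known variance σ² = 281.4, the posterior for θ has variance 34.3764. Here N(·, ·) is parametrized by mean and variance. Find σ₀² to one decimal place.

For the Normal–Normal model with known σ², precisions add: τ_n = τ₀ + n/σ².
So 1/σ₀² = 1/34.3764 − 7/281.4 = 0.029090 − 0.024876 = 0.004214.
Hence σ₀² = 1/0.004214 ≈ 237.3.

σ₀² = 237.3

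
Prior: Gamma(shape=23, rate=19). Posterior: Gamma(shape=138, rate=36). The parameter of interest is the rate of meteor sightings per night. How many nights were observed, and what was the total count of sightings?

n = 17 nights with total 115 sightings

A Gamma(α, β) prior (rate parametrization) on a Poisson rate with n observations summing to S gives posterior Gamma(α+S, β+n).
Matching: Σxᵢ = 138 − 23 = 115 and n = 36 − 19 = 17.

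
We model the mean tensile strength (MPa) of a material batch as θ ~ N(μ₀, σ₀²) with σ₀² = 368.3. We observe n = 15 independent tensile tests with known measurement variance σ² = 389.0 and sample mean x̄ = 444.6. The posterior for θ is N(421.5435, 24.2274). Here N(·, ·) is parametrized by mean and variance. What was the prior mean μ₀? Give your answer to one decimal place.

μ₀ = 94.1

With known observation variance, the Normal–Normal posterior has precision τ_n = τ₀ + n/σ² and mean μ_n = (τ₀μ₀ + (n/σ²)x̄)/τ_n.
Here τ₀ = 1/368.3 = 0.002715 and τ_data = 15/389.0 = 0.038560, so τ_n = 0.041275.
Rearranging for μ₀: μ₀ = (μ_n·τ_n − τ_data·x̄)/τ₀ = (421.5435·0.041275 − 0.038560·444.6) / 0.002715 = 0.255432/0.002715 ≈ 94.1.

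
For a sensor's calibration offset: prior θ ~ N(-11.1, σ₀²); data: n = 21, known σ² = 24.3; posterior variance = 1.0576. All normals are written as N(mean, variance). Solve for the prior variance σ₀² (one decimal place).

σ₀² = 12.3

For the Normal–Normal model with known σ², precisions add: τ_n = τ₀ + n/σ².
So 1/σ₀² = 1/1.0576 − 21/24.3 = 0.945537 − 0.864198 = 0.081339.
Hence σ₀² = 1/0.081339 ≈ 12.3.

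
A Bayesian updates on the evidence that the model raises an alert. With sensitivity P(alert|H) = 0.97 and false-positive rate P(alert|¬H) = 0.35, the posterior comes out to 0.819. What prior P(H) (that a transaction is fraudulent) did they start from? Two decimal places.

P(H) = 0.62

Bayes' rule in odds form gives O(H|E) = O(H)·[P(E|H)/P(E|¬H)], hence O(H) = O(H|E)/LR.
Posterior odds = 0.819/(1−0.819) = 4.5249. LR = 0.97/0.35 = 2.7714.
Prior odds = 4.5249/2.7714 = 1.6327, so P(H) = 1.6327/(1+1.6327) ≈ 0.62.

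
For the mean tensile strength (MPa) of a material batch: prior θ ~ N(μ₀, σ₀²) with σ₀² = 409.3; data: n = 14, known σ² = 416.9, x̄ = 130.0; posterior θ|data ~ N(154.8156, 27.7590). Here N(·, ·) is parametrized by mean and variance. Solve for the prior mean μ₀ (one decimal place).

With known observation variance, the Normal–Normal posterior has precision τ_n = τ₀ + n/σ² and mean μ_n = (τ₀μ₀ + (n/σ²)x̄)/τ_n.
Here τ₀ = 1/409.3 = 0.002443 and τ_data = 14/416.9 = 0.033581, so τ_n = 0.036024.
Rearranging for μ₀: μ₀ = (μ_n·τ_n − τ_data·x̄)/τ₀ = (154.8156·0.036024 − 0.033581·130.0) / 0.002443 = 1.211547/0.002443 ≈ 495.9.

μ₀ = 495.9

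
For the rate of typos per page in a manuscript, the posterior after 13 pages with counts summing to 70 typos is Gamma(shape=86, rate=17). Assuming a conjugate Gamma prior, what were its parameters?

Gamma(shape=16, rate=4)

A Gamma(α, β) prior (rate parametrization) on a Poisson rate with n observations summing to S gives posterior Gamma(α+S, β+n).
So α = 86 − 70 = 16 and β = 17 − 13 = 4.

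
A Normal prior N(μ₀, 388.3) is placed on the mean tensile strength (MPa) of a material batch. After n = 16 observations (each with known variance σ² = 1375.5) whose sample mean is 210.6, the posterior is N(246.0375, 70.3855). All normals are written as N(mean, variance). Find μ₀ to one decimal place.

μ₀ = 406.1

The posterior mean is a precision-weighted average: μ_n = (τ₀μ₀ + τ_data·x̄)/(τ₀+τ_data), with τ₀=1/σ₀² and τ_data=n/σ².
Here τ₀ = 1/388.3 = 0.002575 and τ_data = 16/1375.5 = 0.011632, so τ_n = 0.014207.
Rearranging for μ₀: μ₀ = (μ_n·τ_n − τ_data·x̄)/τ₀ = (246.0375·0.014207 − 0.011632·210.6) / 0.002575 = 1.045756/0.002575 ≈ 406.1.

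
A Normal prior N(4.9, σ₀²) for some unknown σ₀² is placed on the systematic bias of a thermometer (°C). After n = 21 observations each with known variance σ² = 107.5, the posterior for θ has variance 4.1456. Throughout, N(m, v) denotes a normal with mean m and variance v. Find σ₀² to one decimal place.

σ₀² = 21.8

Posterior precision equals prior precision plus data precision: 1/σ_n² = 1/σ₀² + n/σ².
So 1/σ₀² = 1/4.1456 − 21/107.5 = 0.241220 − 0.195349 = 0.045871.
Hence σ₀² = 1/0.045871 ≈ 21.8.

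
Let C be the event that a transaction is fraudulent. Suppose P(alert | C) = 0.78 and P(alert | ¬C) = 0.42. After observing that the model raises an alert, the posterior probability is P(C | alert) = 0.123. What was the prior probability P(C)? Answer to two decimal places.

P(C) = 0.07

Bayes' rule in odds form gives O(C|E) = O(C)·[P(E|C)/P(E|¬C)], hence O(C) = O(C|E)/LR.
Posterior odds = 0.123/(1−0.123) = 0.1403. LR = 0.78/0.42 = 1.8571.
Prior odds = 0.1403/1.8571 = 0.0755, so P(C) = 0.0755/(1+0.0755) ≈ 0.07.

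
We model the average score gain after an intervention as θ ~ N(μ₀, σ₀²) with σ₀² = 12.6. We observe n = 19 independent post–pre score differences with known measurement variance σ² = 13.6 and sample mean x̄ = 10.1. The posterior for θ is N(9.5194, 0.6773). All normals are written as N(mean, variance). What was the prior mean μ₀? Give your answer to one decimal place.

μ₀ = -0.7

With known observation variance, the Normal–Normal posterior has precision τ_n = τ₀ + n/σ² and mean μ_n = (τ₀μ₀ + (n/σ²)x̄)/τ_n.
Here τ₀ = 1/12.6 = 0.079365 and τ_data = 19/13.6 = 1.397059, so τ_n = 1.476424.
Rearranging for μ₀: μ₀ = (μ_n·τ_n − τ_data·x̄)/τ₀ = (9.5194·1.476424 − 1.397059·10.1) / 0.079365 = -0.055625/0.079365 ≈ -0.7.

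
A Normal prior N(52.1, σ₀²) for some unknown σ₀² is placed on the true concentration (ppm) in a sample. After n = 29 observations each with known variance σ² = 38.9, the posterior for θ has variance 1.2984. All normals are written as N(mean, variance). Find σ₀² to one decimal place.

Posterior precision equals prior precision plus data precision: 1/σ_n² = 1/σ₀² + n/σ².
So 1/σ₀² = 1/1.2984 − 29/38.9 = 0.770179 − 0.745501 = 0.024678.
Hence σ₀² = 1/0.024678 ≈ 40.5.

σ₀² = 40.5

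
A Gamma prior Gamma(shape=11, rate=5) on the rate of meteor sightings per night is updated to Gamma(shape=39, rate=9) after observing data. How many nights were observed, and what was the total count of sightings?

n = 4 nights with total 28 sightings

Gamma–Poisson conjugacy: posterior shape = α + Σxᵢ, posterior rate = β + n.
Matching: Σxᵢ = 39 − 11 = 28 and n = 9 − 5 = 4.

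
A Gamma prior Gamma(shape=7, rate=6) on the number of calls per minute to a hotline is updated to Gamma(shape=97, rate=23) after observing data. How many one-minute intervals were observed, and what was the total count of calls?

n = 17 one-minute intervals with total 90 calls

Gamma–Poisson conjugacy: posterior shape = α + Σxᵢ, posterior rate = β + n.
Matching: Σxᵢ = 97 − 7 = 90 and n = 23 − 6 = 17.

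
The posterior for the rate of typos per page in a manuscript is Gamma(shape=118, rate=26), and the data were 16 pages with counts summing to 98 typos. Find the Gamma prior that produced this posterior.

Gamma(shape=20, rate=10)

A Gamma(α, β) prior (rate parametrization) on a Poisson rate with n observations summing to S gives posterior Gamma(α+S, β+n).
So α = 118 − 98 = 20 and β = 26 − 16 = 10.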